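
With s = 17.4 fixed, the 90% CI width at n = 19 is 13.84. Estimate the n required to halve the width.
n ≈ 76

CI width ∝ 1/√n
To reduce width by factor 2, need √n to grow by 2 → need 2² = 4 times as many samples.

Current: n = 19, width = 13.84
New: n = 76, width ≈ 6.65

Width reduced by factor of 13.84/6.65 = 2.08.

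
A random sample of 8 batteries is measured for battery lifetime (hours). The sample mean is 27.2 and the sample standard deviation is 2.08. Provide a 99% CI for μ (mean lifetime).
(24.63, 29.77)

t-interval (σ unknown):
df = n - 1 = 7
t* = 3.499 for 99% confidence

Margin of error = t* · s/√n = 3.499 · 2.08/√8 = 2.57

CI: (24.63, 29.77)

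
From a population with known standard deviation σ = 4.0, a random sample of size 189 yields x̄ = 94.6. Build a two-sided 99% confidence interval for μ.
(93.85, 95.35)

z-interval (σ known):
z* = 2.576 for 99% confidence

Margin of error = z* · σ/√n = 2.576 · 4.0/√189 = 0.75

CI: (94.6 - 0.75, 94.6 + 0.75) = (93.85, 95.35)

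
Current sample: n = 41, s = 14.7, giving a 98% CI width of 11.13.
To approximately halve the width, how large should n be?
n ≈ 164

CI width ∝ 1/√n
To reduce width by factor 2, need √n to grow by 2 → need 2² = 4 times as many samples.

Current: n = 41, width = 11.13
New: n = 164, width ≈ 5.39

Width reduced by factor of 11.13/5.39 = 2.06.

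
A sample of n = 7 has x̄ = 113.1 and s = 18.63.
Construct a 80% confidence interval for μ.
(102.96, 123.24)

t-interval (σ unknown):
df = n - 1 = 6
t* = 1.440 for 80% confidence

Margin of error = t* · s/√n = 1.440 · 18.63/√7 = 10.14

CI: (102.96, 123.24)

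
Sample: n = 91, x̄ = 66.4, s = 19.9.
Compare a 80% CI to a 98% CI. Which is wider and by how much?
98% CI is wider by 4.49

df = 90
80% CI: t* = 1.291, (63.71, 69.09), width = 2 · t* · s/√n = 5.39
98% CI: t* = 2.368, (61.46, 71.34), width = 2 · t* · s/√n = 9.88

The 98% CI is wider by 9.88 - 5.39 = 4.49.
Higher confidence requires a wider interval.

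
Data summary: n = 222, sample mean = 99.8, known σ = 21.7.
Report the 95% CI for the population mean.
(96.95, 102.65)

z-interval (σ known):
z* = 1.960 for 95% confidence

Margin of error = z* · σ/√n = 1.960 · 21.7/√222 = 2.85

CI: (99.8 - 2.85, 99.8 + 2.85) = (96.95, 102.65)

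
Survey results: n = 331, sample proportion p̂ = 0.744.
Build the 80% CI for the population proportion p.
(0.713, 0.775)

Proportion CI:
SE = √(p̂(1-p̂)/n) = √(0.744 · 0.256 / 331) = 0.02399

z* = 1.282
Margin = z* · SE = 1.282 · 0.02399 = 0.0308

CI: 0.744 ± 0.0308 = (0.713, 0.775)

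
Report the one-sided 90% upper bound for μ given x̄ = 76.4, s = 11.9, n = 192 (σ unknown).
μ ≤ 77.50

Upper bound (one-sided):
t* = 1.286 (one-sided for 90%)
Upper bound = x̄ + t* · s/√n = 76.4 + 1.286 · 11.9/√192 = 77.50

We are 90% confident that μ ≤ 77.50.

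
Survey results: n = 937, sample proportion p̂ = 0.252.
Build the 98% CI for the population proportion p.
(0.219, 0.285)

Proportion CI:
SE = √(p̂(1-p̂)/n) = √(0.252 · 0.748 / 937) = 0.01418

z* = 2.326
Margin = z* · SE = 2.326 · 0.01418 = 0.0330

CI: 0.252 ± 0.0330 = (0.219, 0.285)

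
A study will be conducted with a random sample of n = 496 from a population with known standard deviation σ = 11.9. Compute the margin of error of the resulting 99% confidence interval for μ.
Margin of error = 1.38

Margin of error = z* · σ/√n
= 2.576 · 11.9/√496
= 2.576 · 11.9/22.2711
= 1.38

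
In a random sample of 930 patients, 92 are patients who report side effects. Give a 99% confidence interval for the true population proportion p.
(0.074, 0.124)

Proportion CI:
p̂ = 92/930 = 0.09892
SE = √(p̂(1-p̂)/n) = √(0.09892 · 0.90108 / 930) = 0.00979

z* = 2.576
Margin = z* · SE = 2.576 · 0.00979 = 0.0252

CI: 0.09892 ± 0.0252 = (0.074, 0.124)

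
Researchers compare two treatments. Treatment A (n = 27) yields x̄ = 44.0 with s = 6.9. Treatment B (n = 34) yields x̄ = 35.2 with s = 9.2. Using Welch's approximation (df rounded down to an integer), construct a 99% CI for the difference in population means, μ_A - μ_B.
(3.31, 14.29)

Difference: x̄₁ - x̄₂ = 8.80
SE = √(s₁²/n₁ + s₂²/n₂) = √(6.9²/27 + 9.2²/34) = 2.0622
df = 58.84 → 58 (Welch–Satterthwaite, rounded down)
t* = 2.663

CI: 8.80 ± 2.663 · 2.0622 = 8.80 ± 5.49 = (3.31, 14.29)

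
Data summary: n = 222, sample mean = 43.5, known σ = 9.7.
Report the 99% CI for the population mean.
(41.82, 45.18)

z-interval (σ known):
z* = 2.576 for 99% confidence

Margin of error = z* · σ/√n = 2.576 · 9.7/√222 = 1.68

CI: (43.5 - 1.68, 43.5 + 1.68) = (41.82, 45.18)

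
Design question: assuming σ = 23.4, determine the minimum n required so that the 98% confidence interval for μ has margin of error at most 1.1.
n ≥ 2449

For margin E ≤ 1.1:
n ≥ (z* · σ / E)²
n ≥ (2.326 · 23.4 / 1.1)²
n ≥ 2448.31

Minimum n = 2449 (rounding up)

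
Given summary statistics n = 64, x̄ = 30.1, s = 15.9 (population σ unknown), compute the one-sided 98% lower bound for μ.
μ ≥ 25.93

Lower bound (one-sided):
t* = 2.097 (one-sided for 98%)
Lower bound = x̄ - t* · s/√n = 30.1 - 2.097 · 15.9/√64 = 25.93

We are 98% confident that μ ≥ 25.93.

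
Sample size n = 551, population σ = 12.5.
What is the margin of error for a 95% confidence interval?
Margin of error = 1.04

Margin of error = z* · σ/√n
= 1.960 · 12.5/√551
= 1.960 · 12.5/23.4734
= 1.04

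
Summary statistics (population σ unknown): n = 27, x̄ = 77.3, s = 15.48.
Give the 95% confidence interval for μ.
(71.17, 83.43)

t-interval (σ unknown):
df = n - 1 = 26
t* = 2.056 for 95% confidence

Margin of error = t* · s/√n = 2.056 · 15.48/√27 = 6.13

CI: (71.17, 83.43)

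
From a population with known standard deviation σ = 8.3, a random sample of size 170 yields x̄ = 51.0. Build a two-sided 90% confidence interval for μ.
(49.95, 52.05)

z-interval (σ known):
z* = 1.645 for 90% confidence

Margin of error = z* · σ/√n = 1.645 · 8.3/√170 = 1.05

CI: (51.0 - 1.05, 51.0 + 1.05) = (49.95, 52.05)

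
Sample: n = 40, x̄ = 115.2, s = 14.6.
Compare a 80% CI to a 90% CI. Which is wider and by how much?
90% CI is wider by 1.76

df = 39
80% CI: t* = 1.304, (112.19, 118.21), width = 2 · t* · s/√n = 6.02
90% CI: t* = 1.685, (111.31, 119.09), width = 2 · t* · s/√n = 7.78

The 90% CI is wider by 7.78 - 6.02 = 1.76.
Higher confidence requires a wider interval.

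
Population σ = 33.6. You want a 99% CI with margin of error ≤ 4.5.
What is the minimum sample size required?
n ≥ 370

For margin E ≤ 4.5:
n ≥ (z* · σ / E)²
n ≥ (2.576 · 33.6 / 4.5)²
n ≥ 369.95

Minimum n = 370 (rounding up)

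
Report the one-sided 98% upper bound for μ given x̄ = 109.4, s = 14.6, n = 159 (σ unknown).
μ ≤ 111.80

Upper bound (one-sided):
t* = 2.071 (one-sided for 98%)
Upper bound = x̄ + t* · s/√n = 109.4 + 2.071 · 14.6/√159 = 111.80

We are 98% confident that μ ≤ 111.80.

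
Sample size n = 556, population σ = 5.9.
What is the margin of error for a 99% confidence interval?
Margin of error = 0.64

Margin of error = z* · σ/√n
= 2.576 · 5.9/√556
= 2.576 · 5.9/23.5797
= 0.64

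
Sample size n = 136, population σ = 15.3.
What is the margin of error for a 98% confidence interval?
Margin of error = 3.05

Margin of error = z* · σ/√n
= 2.326 · 15.3/√136
= 2.326 · 15.3/11.6619
= 3.05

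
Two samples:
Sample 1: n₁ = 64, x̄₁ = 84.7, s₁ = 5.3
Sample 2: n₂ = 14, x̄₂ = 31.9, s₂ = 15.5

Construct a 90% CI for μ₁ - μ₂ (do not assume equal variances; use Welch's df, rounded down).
(45.37, 60.23)

Difference: x̄₁ - x̄₂ = 52.80
SE = √(s₁²/n₁ + s₂²/n₂) = √(5.3²/64 + 15.5²/14) = 4.1952
df = 13.67 → 13 (Welch–Satterthwaite, rounded down)
t* = 1.771

CI: 52.80 ± 1.771 · 4.1952 = 52.80 ± 7.43 = (45.37, 60.23)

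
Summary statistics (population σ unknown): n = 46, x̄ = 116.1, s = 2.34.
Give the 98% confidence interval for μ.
(115.27, 116.93)

t-interval (σ unknown):
df = n - 1 = 45
t* = 2.412 for 98% confidence

Margin of error = t* · s/√n = 2.412 · 2.34/√46 = 0.83

CI: (115.27, 116.93)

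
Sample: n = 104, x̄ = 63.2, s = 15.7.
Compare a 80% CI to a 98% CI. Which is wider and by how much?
98% CI is wider by 3.31

df = 103
80% CI: t* = 1.290, (61.21, 65.19), width = 2 · t* · s/√n = 3.97
98% CI: t* = 2.363, (59.56, 66.84), width = 2 · t* · s/√n = 7.28

The 98% CI is wider by 7.28 - 3.97 = 3.31.
Higher confidence requires a wider interval.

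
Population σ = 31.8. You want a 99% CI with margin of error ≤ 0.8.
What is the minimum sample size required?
n ≥ 10485

For margin E ≤ 0.8:
n ≥ (z* · σ / E)²
n ≥ (2.576 · 31.8 / 0.8)²
n ≥ 10484.94

Minimum n = 10485 (rounding up)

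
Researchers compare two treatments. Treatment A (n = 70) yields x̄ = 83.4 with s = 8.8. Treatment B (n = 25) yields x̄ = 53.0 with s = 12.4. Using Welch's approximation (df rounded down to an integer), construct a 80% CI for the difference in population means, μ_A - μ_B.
(26.88, 33.92)

Difference: x̄₁ - x̄₂ = 30.40
SE = √(s₁²/n₁ + s₂²/n₂) = √(8.8²/70 + 12.4²/25) = 2.6938
df = 33.04 → 33 (Welch–Satterthwaite, rounded down)
t* = 1.308

CI: 30.40 ± 1.308 · 2.6938 = 30.40 ± 3.52 = (26.88, 33.92)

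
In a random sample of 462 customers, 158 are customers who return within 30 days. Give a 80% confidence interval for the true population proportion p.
(0.314, 0.370)

Proportion CI:
p̂ = 158/462 = 0.34199
SE = √(p̂(1-p̂)/n) = √(0.34199 · 0.65801 / 462) = 0.02207

z* = 1.282
Margin = z* · SE = 1.282 · 0.02207 = 0.0283

CI: 0.34199 ± 0.0283 = (0.314, 0.370)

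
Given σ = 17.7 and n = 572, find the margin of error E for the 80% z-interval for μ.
Margin of error = 0.95

Margin of error = z* · σ/√n
= 1.282 · 17.7/√572
= 1.282 · 17.7/23.9165
= 0.95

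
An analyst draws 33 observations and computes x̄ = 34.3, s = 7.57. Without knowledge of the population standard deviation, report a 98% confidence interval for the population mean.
(31.07, 37.53)

t-interval (σ unknown):
df = n - 1 = 32
t* = 2.449 for 98% confidence

Margin of error = t* · s/√n = 2.449 · 7.57/√33 = 3.23

CI: (31.07, 37.53)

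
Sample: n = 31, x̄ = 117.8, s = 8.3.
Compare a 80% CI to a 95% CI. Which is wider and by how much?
95% CI is wider by 2.18

df = 30
80% CI: t* = 1.310, (115.85, 119.75), width = 2 · t* · s/√n = 3.91
95% CI: t* = 2.042, (114.76, 120.84), width = 2 · t* · s/√n = 6.09

The 95% CI is wider by 6.09 - 3.91 = 2.18.
Higher confidence requires a wider interval.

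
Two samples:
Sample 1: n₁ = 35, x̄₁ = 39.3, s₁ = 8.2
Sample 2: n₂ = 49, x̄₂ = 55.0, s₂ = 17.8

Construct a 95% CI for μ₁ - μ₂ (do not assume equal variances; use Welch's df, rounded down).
(-21.47, -9.93)

Difference: x̄₁ - x̄₂ = -15.70
SE = √(s₁²/n₁ + s₂²/n₂) = √(8.2²/35 + 17.8²/49) = 2.8961
df = 71.81 → 71 (Welch–Satterthwaite, rounded down)
t* = 1.994

CI: -15.70 ± 1.994 · 2.8961 = -15.70 ± 5.77 = (-21.47, -9.93)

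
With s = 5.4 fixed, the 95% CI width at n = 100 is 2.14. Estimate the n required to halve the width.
n ≈ 400

CI width ∝ 1/√n
To reduce width by factor 2, need √n to grow by 2 → need 2² = 4 times as many samples.

Current: n = 100, width = 2.14
New: n = 400, width ≈ 1.06

Width reduced by factor of 2.14/1.06 = 2.02.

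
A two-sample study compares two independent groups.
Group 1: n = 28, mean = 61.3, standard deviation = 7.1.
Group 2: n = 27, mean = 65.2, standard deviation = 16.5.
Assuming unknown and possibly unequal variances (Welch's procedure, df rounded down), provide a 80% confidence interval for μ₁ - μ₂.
(-8.40, 0.60)

Difference: x̄₁ - x̄₂ = -3.90
SE = √(s₁²/n₁ + s₂²/n₂) = √(7.1²/28 + 16.5²/27) = 3.4473
df = 35.04 → 35 (Welch–Satterthwaite, rounded down)
t* = 1.306

CI: -3.90 ± 1.306 · 3.4473 = -3.90 ± 4.50 = (-8.40, 0.60)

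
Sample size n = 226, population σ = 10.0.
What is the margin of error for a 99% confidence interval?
Margin of error = 1.71

Margin of error = z* · σ/√n
= 2.576 · 10.0/√226
= 2.576 · 10.0/15.0333
= 1.71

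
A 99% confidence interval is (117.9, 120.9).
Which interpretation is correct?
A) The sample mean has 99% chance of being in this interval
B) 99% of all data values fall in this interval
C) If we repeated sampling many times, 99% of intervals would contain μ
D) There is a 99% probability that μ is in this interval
C

A) Wrong — x̄ is observed and sits in the interval by construction.
B) Wrong — a CI is about the parameter μ, not individual data values.
C) Correct — this is the frequentist long-run coverage interpretation.
D) Wrong — μ is fixed; the randomness lives in the interval, not in μ.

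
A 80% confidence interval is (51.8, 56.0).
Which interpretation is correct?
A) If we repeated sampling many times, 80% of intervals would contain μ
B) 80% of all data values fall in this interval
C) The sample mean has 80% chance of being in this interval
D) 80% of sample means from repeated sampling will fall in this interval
A

A) Correct — this is the frequentist long-run coverage interpretation.
B) Wrong — a CI is about the parameter μ, not individual data values.
C) Wrong — x̄ is observed and sits in the interval by construction.
D) Wrong — coverage applies to intervals containing μ, not to future x̄ values.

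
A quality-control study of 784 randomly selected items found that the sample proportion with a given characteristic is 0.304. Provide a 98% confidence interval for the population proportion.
(0.266, 0.342)

Proportion CI:
SE = √(p̂(1-p̂)/n) = √(0.304 · 0.696 / 784) = 0.01643

z* = 2.326
Margin = z* · SE = 2.326 · 0.01643 = 0.0382

CI: 0.304 ± 0.0382 = (0.266, 0.342)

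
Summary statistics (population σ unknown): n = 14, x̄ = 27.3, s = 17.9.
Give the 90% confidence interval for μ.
(18.83, 35.77)

t-interval (σ unknown):
df = n - 1 = 13
t* = 1.771 for 90% confidence

Margin of error = t* · s/√n = 1.771 · 17.9/√14 = 8.47

CI: (18.83, 35.77)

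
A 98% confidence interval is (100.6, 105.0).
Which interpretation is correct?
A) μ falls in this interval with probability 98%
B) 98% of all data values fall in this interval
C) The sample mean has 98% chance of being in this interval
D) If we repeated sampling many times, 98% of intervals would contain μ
D

A) Wrong — μ is fixed; the randomness lives in the interval, not in μ.
B) Wrong — a CI is about the parameter μ, not individual data values.
C) Wrong — x̄ is observed and sits in the interval by construction.
D) Correct — this is the frequentist long-run coverage interpretation.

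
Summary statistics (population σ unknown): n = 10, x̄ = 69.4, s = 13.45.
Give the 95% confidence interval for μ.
(59.78, 79.02)

t-interval (σ unknown):
df = n - 1 = 9
t* = 2.262 for 95% confidence

Margin of error = t* · s/√n = 2.262 · 13.45/√10 = 9.62

CI: (59.78, 79.02)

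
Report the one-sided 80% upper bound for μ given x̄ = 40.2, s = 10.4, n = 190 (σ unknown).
μ ≤ 40.84

Upper bound (one-sided):
t* = 0.844 (one-sided for 80%)
Upper bound = x̄ + t* · s/√n = 40.2 + 0.844 · 10.4/√190 = 40.84

We are 80% confident that μ ≤ 40.84.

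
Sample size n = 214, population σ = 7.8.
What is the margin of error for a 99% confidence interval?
Margin of error = 1.37

Margin of error = z* · σ/√n
= 2.576 · 7.8/√214
= 2.576 · 7.8/14.6287
= 1.37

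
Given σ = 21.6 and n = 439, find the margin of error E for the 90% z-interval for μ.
Margin of error = 1.70

Margin of error = z* · σ/√n
= 1.645 · 21.6/√439
= 1.645 · 21.6/20.9523
= 1.70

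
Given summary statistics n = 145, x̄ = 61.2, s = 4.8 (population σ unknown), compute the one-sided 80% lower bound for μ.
μ ≥ 60.86

Lower bound (one-sided):
t* = 0.844 (one-sided for 80%)
Lower bound = x̄ - t* · s/√n = 61.2 - 0.844 · 4.8/√145 = 60.86

We are 80% confident that μ ≥ 60.86.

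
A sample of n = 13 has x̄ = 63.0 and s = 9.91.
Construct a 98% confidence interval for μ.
(55.63, 70.37)

t-interval (σ unknown):
df = n - 1 = 12
t* = 2.681 for 98% confidence

Margin of error = t* · s/√n = 2.681 · 9.91/√13 = 7.37

CI: (55.63, 70.37)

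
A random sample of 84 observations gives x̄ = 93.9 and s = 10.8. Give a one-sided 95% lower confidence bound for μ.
μ ≥ 91.94

Lower bound (one-sided):
t* = 1.663 (one-sided for 95%)
Lower bound = x̄ - t* · s/√n = 93.9 - 1.663 · 10.8/√84 = 91.94

We are 95% confident that μ ≥ 91.94.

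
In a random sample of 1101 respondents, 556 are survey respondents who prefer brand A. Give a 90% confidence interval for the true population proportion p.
(0.480, 0.530)

Proportion CI:
p̂ = 556/1101 = 0.50500
SE = √(p̂(1-p̂)/n) = √(0.50500 · 0.49500 / 1101) = 0.01507

z* = 1.645
Margin = z* · SE = 1.645 · 0.01507 = 0.0248

CI: 0.50500 ± 0.0248 = (0.480, 0.530)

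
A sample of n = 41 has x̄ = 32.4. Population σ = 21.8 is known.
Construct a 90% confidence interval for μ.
(26.80, 38.00)

z-interval (σ known):
z* = 1.645 for 90% confidence

Margin of error = z* · σ/√n = 1.645 · 21.8/√41 = 5.60

CI: (32.4 - 5.60, 32.4 + 5.60) = (26.80, 38.00)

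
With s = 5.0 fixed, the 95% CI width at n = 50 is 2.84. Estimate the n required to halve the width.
n ≈ 200

CI width ∝ 1/√n
To reduce width by factor 2, need √n to grow by 2 → need 2² = 4 times as many samples.

Current: n = 50, width = 2.84
New: n = 200, width ≈ 1.39

Width reduced by factor of 2.84/1.39 = 2.04.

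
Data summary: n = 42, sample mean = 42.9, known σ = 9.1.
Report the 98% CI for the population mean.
(39.63, 46.17)

z-interval (σ known):
z* = 2.326 for 98% confidence

Margin of error = z* · σ/√n = 2.326 · 9.1/√42 = 3.27

CI: (42.9 - 3.27, 42.9 + 3.27) = (39.63, 46.17)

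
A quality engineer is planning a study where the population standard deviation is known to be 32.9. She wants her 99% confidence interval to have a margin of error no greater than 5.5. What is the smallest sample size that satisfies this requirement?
n ≥ 238

For margin E ≤ 5.5:
n ≥ (z* · σ / E)²
n ≥ (2.576 · 32.9 / 5.5)²
n ≥ 237.44

Minimum n = 238 (rounding up)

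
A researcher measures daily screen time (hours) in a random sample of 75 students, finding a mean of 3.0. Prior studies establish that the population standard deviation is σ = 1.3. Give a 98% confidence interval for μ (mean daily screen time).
(2.65, 3.35)

z-interval (σ known):
z* = 2.326 for 98% confidence

Margin of error = z* · σ/√n = 2.326 · 1.3/√75 = 0.35

CI: (3.0 - 0.35, 3.0 + 0.35) = (2.65, 3.35)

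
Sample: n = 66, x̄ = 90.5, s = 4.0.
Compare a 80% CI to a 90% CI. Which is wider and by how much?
90% CI is wider by 0.36

df = 65
80% CI: t* = 1.295, (89.86, 91.14), width = 2 · t* · s/√n = 1.28
90% CI: t* = 1.669, (89.68, 91.32), width = 2 · t* · s/√n = 1.64

The 90% CI is wider by 1.64 - 1.28 = 0.36.
Higher confidence requires a wider interval.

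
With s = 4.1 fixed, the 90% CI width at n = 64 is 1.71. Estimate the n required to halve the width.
n ≈ 256

CI width ∝ 1/√n
To reduce width by factor 2, need √n to grow by 2 → need 2² = 4 times as many samples.

Current: n = 64, width = 1.71
New: n = 256, width ≈ 0.85

Width reduced by factor of 1.71/0.85 = 2.01.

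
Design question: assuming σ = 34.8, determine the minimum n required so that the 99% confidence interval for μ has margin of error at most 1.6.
n ≥ 3140

For margin E ≤ 1.6:
n ≥ (z* · σ / E)²
n ≥ (2.576 · 34.8 / 1.6)²
n ≥ 3139.14

Minimum n = 3140 (rounding up)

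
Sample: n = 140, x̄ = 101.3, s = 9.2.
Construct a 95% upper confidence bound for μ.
μ ≤ 102.59

Upper bound (one-sided):
t* = 1.656 (one-sided for 95%)
Upper bound = x̄ + t* · s/√n = 101.3 + 1.656 · 9.2/√140 = 102.59

We are 95% confident that μ ≤ 102.59.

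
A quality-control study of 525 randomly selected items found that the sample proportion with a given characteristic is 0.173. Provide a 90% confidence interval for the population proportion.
(0.146, 0.200)

Proportion CI:
SE = √(p̂(1-p̂)/n) = √(0.173 · 0.827 / 525) = 0.01651

z* = 1.645
Margin = z* · SE = 1.645 · 0.01651 = 0.0272

CI: 0.173 ± 0.0272 = (0.146, 0.200)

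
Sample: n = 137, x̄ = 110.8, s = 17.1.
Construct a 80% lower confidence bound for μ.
μ ≥ 109.57

Lower bound (one-sided):
t* = 0.844 (one-sided for 80%)
Lower bound = x̄ - t* · s/√n = 110.8 - 0.844 · 17.1/√137 = 109.57

We are 80% confident that μ ≥ 109.57.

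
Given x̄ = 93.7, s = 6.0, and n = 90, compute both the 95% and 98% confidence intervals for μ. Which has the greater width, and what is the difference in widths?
98% CI is wider by 0.49

df = 89
95% CI: t* = 1.987, (92.44, 94.96), width = 2 · t* · s/√n = 2.51
98% CI: t* = 2.369, (92.20, 95.20), width = 2 · t* · s/√n = 3.00

The 98% CI is wider by 3.00 - 2.51 = 0.49.
Higher confidence requires a wider interval.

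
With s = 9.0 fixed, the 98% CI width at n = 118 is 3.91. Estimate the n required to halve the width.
n ≈ 472

CI width ∝ 1/√n
To reduce width by factor 2, need √n to grow by 2 → need 2² = 4 times as many samples.

Current: n = 118, width = 3.91
New: n = 472, width ≈ 1.93

Width reduced by factor of 3.91/1.93 = 2.03.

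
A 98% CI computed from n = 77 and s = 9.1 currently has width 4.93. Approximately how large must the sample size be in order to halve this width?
n ≈ 308

CI width ∝ 1/√n
To reduce width by factor 2, need √n to grow by 2 → need 2² = 4 times as many samples.

Current: n = 77, width = 4.93
New: n = 308, width ≈ 2.43

Width reduced by factor of 4.93/2.43 = 2.03.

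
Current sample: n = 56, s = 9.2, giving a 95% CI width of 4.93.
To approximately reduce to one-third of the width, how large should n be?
n ≈ 504

CI width ∝ 1/√n
To reduce width by factor 3, need √n to grow by 3 → need 3² = 9 times as many samples.

Current: n = 56, width = 4.93
New: n = 504, width ≈ 1.61

Width reduced by factor of 4.93/1.61 = 3.06.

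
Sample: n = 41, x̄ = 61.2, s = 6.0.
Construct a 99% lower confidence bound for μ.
μ ≥ 58.93

Lower bound (one-sided):
t* = 2.423 (one-sided for 99%)
Lower bound = x̄ - t* · s/√n = 61.2 - 2.423 · 6.0/√41 = 58.93

We are 99% confident that μ ≥ 58.93.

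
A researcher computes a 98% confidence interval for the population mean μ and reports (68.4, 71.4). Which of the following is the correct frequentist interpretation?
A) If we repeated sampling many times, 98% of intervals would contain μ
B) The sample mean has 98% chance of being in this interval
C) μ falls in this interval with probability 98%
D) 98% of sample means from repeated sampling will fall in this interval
A

A) Correct — this is the frequentist long-run coverage interpretation.
B) Wrong — x̄ is observed and sits in the interval by construction.
C) Wrong — μ is fixed; the randomness lives in the interval, not in μ.
D) Wrong — coverage applies to intervals containing μ, not to future x̄ values.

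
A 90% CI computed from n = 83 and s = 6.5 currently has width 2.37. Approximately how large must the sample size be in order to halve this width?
n ≈ 332

CI width ∝ 1/√n
To reduce width by factor 2, need √n to grow by 2 → need 2² = 4 times as many samples.

Current: n = 83, width = 2.37
New: n = 332, width ≈ 1.18

Width reduced by factor of 2.37/1.18 = 2.01.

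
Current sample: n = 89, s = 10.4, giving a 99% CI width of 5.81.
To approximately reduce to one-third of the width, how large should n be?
n ≈ 801

CI width ∝ 1/√n
To reduce width by factor 3, need √n to grow by 3 → need 3² = 9 times as many samples.

Current: n = 89, width = 5.81
New: n = 801, width ≈ 1.90

Width reduced by factor of 5.81/1.90 = 3.06.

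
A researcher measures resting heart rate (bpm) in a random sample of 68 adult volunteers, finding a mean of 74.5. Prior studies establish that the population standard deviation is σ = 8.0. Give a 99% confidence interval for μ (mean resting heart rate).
(72.00, 77.00)

z-interval (σ known):
z* = 2.576 for 99% confidence

Margin of error = z* · σ/√n = 2.576 · 8.0/√68 = 2.50

CI: (74.5 - 2.50, 74.5 + 2.50) = (72.00, 77.00)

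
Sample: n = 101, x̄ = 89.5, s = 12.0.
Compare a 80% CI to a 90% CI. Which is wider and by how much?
90% CI is wider by 0.88

df = 100
80% CI: t* = 1.290, (87.96, 91.04), width = 2 · t* · s/√n = 3.08
90% CI: t* = 1.660, (87.52, 91.48), width = 2 · t* · s/√n = 3.96

The 90% CI is wider by 3.96 - 3.08 = 0.88.
Higher confidence requires a wider interval.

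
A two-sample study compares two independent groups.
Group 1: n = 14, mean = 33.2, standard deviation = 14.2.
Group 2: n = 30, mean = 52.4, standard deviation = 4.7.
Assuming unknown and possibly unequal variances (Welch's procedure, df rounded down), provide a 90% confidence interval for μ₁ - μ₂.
(-26.05, -12.35)

Difference: x̄₁ - x̄₂ = -19.20
SE = √(s₁²/n₁ + s₂²/n₂) = √(14.2²/14 + 4.7²/30) = 3.8909
df = 14.35 → 14 (Welch–Satterthwaite, rounded down)
t* = 1.761

CI: -19.20 ± 1.761 · 3.8909 = -19.20 ± 6.85 = (-26.05, -12.35)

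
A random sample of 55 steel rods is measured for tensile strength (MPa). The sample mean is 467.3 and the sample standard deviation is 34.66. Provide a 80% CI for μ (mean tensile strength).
(461.24, 473.36)

t-interval (σ unknown):
df = n - 1 = 54
t* = 1.297 for 80% confidence

Margin of error = t* · s/√n = 1.297 · 34.66/√55 = 6.06

CI: (461.24, 473.36)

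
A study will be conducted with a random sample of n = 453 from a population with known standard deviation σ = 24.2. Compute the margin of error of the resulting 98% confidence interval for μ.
Margin of error = 2.64

Margin of error = z* · σ/√n
= 2.326 · 24.2/√453
= 2.326 · 24.2/21.2838
= 2.64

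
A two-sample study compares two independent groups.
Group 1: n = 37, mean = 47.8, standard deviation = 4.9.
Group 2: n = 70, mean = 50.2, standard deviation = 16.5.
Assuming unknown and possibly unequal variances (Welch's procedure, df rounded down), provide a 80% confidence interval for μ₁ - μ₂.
(-5.15, 0.35)

Difference: x̄₁ - x̄₂ = -2.40
SE = √(s₁²/n₁ + s₂²/n₂) = √(4.9²/37 + 16.5²/70) = 2.1303
df = 89.19 → 89 (Welch–Satterthwaite, rounded down)
t* = 1.291

CI: -2.40 ± 1.291 · 2.1303 = -2.40 ± 2.75 = (-5.15, 0.35)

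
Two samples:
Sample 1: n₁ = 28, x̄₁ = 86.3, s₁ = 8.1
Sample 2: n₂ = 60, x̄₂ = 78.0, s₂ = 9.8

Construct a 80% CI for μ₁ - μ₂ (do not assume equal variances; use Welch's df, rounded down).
(5.73, 10.87)

Difference: x̄₁ - x̄₂ = 8.30
SE = √(s₁²/n₁ + s₂²/n₂) = √(8.1²/28 + 9.8²/60) = 1.9859
df = 63.03 → 63 (Welch–Satterthwaite, rounded down)
t* = 1.295

CI: 8.30 ± 1.295 · 1.9859 = 8.30 ± 2.57 = (5.73, 10.87)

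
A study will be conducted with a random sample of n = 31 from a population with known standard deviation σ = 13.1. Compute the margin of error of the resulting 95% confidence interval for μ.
Margin of error = 4.61

Margin of error = z* · σ/√n
= 1.960 · 13.1/√31
= 1.960 · 13.1/5.5678
= 4.61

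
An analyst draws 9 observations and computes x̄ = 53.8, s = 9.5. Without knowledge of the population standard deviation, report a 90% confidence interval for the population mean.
(47.91, 59.69)

t-interval (σ unknown):
df = n - 1 = 8
t* = 1.860 for 90% confidence

Margin of error = t* · s/√n = 1.860 · 9.5/√9 = 5.89

CI: (47.91, 59.69)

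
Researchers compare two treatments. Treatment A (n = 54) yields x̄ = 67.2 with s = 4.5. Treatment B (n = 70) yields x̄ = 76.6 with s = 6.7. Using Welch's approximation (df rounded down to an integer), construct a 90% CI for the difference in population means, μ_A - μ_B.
(-11.07, -7.73)

Difference: x̄₁ - x̄₂ = -9.40
SE = √(s₁²/n₁ + s₂²/n₂) = √(4.5²/54 + 6.7²/70) = 1.0081
df = 119.91 → 119 (Welch–Satterthwaite, rounded down)
t* = 1.658

CI: -9.40 ± 1.658 · 1.0081 = -9.40 ± 1.67 = (-11.07, -7.73)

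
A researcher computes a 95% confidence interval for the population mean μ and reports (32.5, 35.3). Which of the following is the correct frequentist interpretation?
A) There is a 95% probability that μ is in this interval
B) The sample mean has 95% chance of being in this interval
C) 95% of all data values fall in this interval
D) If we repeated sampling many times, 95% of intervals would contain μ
D

A) Wrong — μ is fixed; the randomness lives in the interval, not in μ.
B) Wrong — x̄ is observed and sits in the interval by construction.
C) Wrong — a CI is about the parameter μ, not individual data values.
D) Correct — this is the frequentist long-run coverage interpretation.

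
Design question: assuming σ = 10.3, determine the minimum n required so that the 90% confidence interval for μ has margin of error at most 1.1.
n ≥ 238

For margin E ≤ 1.1:
n ≥ (z* · σ / E)²
n ≥ (1.645 · 10.3 / 1.1)²
n ≥ 237.26

Minimum n = 238 (rounding up)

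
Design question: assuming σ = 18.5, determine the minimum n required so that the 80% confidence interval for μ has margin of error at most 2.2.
n ≥ 117

For margin E ≤ 2.2:
n ≥ (z* · σ / E)²
n ≥ (1.282 · 18.5 / 2.2)²
n ≥ 116.22

Minimum n = 117 (rounding up)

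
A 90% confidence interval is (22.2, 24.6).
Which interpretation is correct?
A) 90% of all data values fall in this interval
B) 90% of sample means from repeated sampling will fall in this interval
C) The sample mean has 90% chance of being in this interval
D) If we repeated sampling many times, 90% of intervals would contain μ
D

A) Wrong — a CI is about the parameter μ, not individual data values.
B) Wrong — coverage applies to intervals containing μ, not to future x̄ values.
C) Wrong — x̄ is observed and sits in the interval by construction.
D) Correct — this is the frequentist long-run coverage interpretation.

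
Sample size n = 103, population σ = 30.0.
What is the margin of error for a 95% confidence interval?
Margin of error = 5.79

Margin of error = z* · σ/√n
= 1.960 · 30.0/√103
= 1.960 · 30.0/10.1489
= 5.79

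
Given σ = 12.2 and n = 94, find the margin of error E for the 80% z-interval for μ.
Margin of error = 1.61

Margin of error = z* · σ/√n
= 1.282 · 12.2/√94
= 1.282 · 12.2/9.6954
= 1.61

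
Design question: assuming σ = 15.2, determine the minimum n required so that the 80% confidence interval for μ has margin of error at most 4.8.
n ≥ 17

For margin E ≤ 4.8:
n ≥ (z* · σ / E)²
n ≥ (1.282 · 15.2 / 4.8)²
n ≥ 16.48

Minimum n = 17 (rounding up)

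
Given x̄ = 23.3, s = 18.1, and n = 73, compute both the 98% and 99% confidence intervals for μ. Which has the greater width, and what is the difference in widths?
99% CI is wider by 1.13

df = 72
98% CI: t* = 2.379, (18.26, 28.34), width = 2 · t* · s/√n = 10.08
99% CI: t* = 2.646, (17.69, 28.91), width = 2 · t* · s/√n = 11.21

The 99% CI is wider by 11.21 - 10.08 = 1.13.
Higher confidence requires a wider interval.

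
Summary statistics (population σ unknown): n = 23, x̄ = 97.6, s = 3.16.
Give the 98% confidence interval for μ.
(95.95, 99.25)

t-interval (σ unknown):
df = n - 1 = 22
t* = 2.508 for 98% confidence

Margin of error = t* · s/√n = 2.508 · 3.16/√23 = 1.65

CI: (95.95, 99.25)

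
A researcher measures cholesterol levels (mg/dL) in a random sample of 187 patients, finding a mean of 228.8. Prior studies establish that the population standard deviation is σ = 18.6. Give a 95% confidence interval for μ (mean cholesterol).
(226.13, 231.47)

z-interval (σ known):
z* = 1.960 for 95% confidence

Margin of error = z* · σ/√n = 1.960 · 18.6/√187 = 2.67

CI: (228.8 - 2.67, 228.8 + 2.67) = (226.13, 231.47)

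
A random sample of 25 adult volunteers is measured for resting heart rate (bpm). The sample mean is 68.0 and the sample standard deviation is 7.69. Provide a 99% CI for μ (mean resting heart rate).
(63.70, 72.30)

t-interval (σ unknown):
df = n - 1 = 24
t* = 2.797 for 99% confidence

Margin of error = t* · s/√n = 2.797 · 7.69/√25 = 4.30

CI: (63.70, 72.30)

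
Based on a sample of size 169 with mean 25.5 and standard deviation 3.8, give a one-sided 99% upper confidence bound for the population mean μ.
μ ≤ 26.19

Upper bound (one-sided):
t* = 2.349 (one-sided for 99%)
Upper bound = x̄ + t* · s/√n = 25.5 + 2.349 · 3.8/√169 = 26.19

We are 99% confident that μ ≤ 26.19.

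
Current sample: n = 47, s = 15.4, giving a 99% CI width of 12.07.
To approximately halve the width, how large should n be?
n ≈ 188

CI width ∝ 1/√n
To reduce width by factor 2, need √n to grow by 2 → need 2² = 4 times as many samples.

Current: n = 47, width = 12.07
New: n = 188, width ≈ 5.84

Width reduced by factor of 12.07/5.84 = 2.07.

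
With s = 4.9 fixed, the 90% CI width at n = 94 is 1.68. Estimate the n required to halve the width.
n ≈ 376

CI width ∝ 1/√n
To reduce width by factor 2, need √n to grow by 2 → need 2² = 4 times as many samples.

Current: n = 94, width = 1.68
New: n = 376, width ≈ 0.83

Width reduced by factor of 1.68/0.83 = 2.02.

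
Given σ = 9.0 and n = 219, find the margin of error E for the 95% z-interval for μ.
Margin of error = 1.19

Margin of error = z* · σ/√n
= 1.960 · 9.0/√219
= 1.960 · 9.0/14.7986
= 1.19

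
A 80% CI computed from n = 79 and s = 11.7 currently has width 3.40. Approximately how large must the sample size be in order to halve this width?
n ≈ 316

CI width ∝ 1/√n
To reduce width by factor 2, need √n to grow by 2 → need 2² = 4 times as many samples.

Current: n = 79, width = 3.40
New: n = 316, width ≈ 1.69

Width reduced by factor of 3.40/1.69 = 2.01.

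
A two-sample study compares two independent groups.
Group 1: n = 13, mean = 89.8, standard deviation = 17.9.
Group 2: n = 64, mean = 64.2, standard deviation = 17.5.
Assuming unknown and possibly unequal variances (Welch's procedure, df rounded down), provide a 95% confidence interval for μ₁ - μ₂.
(14.10, 37.10)

Difference: x̄₁ - x̄₂ = 25.60
SE = √(s₁²/n₁ + s₂²/n₂) = √(17.9²/13 + 17.5²/64) = 5.4251
df = 16.99 → 16 (Welch–Satterthwaite, rounded down)
t* = 2.120

CI: 25.60 ± 2.120 · 5.4251 = 25.60 ± 11.50 = (14.10, 37.10)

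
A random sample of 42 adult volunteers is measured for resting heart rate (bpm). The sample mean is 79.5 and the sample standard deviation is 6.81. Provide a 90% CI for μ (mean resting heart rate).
(77.73, 81.27)

t-interval (σ unknown):
df = n - 1 = 41
t* = 1.683 for 90% confidence

Margin of error = t* · s/√n = 1.683 · 6.81/√42 = 1.77

CI: (77.73, 81.27)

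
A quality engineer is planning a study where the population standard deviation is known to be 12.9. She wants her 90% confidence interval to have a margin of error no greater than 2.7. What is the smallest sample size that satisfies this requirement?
n ≥ 62

For margin E ≤ 2.7:
n ≥ (z* · σ / E)²
n ≥ (1.645 · 12.9 / 2.7)²
n ≥ 61.77

Minimum n = 62 (rounding up)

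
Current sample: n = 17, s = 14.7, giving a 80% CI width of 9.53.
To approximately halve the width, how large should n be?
n ≈ 68

CI width ∝ 1/√n
To reduce width by factor 2, need √n to grow by 2 → need 2² = 4 times as many samples.

Current: n = 17, width = 9.53
New: n = 68, width ≈ 4.61

Width reduced by factor of 9.53/4.61 = 2.07.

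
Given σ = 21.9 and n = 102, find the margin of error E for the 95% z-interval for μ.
Margin of error = 4.25

Margin of error = z* · σ/√n
= 1.960 · 21.9/√102
= 1.960 · 21.9/10.0995
= 4.25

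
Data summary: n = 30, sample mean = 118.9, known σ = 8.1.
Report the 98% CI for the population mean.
(115.46, 122.34)

z-interval (σ known):
z* = 2.326 for 98% confidence

Margin of error = z* · σ/√n = 2.326 · 8.1/√30 = 3.44

CI: (118.9 - 3.44, 118.9 + 3.44) = (115.46, 122.34)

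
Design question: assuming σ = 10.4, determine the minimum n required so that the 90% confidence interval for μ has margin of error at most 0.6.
n ≥ 814

For margin E ≤ 0.6:
n ≥ (z* · σ / E)²
n ≥ (1.645 · 10.4 / 0.6)²
n ≥ 813.01

Minimum n = 814 (rounding up)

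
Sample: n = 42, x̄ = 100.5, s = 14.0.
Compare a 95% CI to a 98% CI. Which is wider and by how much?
98% CI is wider by 1.73

df = 41
95% CI: t* = 2.020, (96.14, 104.86), width = 2 · t* · s/√n = 8.73
98% CI: t* = 2.421, (95.27, 105.73), width = 2 · t* · s/√n = 10.46

The 98% CI is wider by 10.46 - 8.73 = 1.73.
Higher confidence requires a wider interval.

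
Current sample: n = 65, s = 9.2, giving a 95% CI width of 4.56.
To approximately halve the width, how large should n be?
n ≈ 260

CI width ∝ 1/√n
To reduce width by factor 2, need √n to grow by 2 → need 2² = 4 times as many samples.

Current: n = 65, width = 4.56
New: n = 260, width ≈ 2.25

Width reduced by factor of 4.56/2.25 = 2.03.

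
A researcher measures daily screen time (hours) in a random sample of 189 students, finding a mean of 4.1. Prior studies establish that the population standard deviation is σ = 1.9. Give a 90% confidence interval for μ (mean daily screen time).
(3.87, 4.33)

z-interval (σ known):
z* = 1.645 for 90% confidence

Margin of error = z* · σ/√n = 1.645 · 1.9/√189 = 0.23

CI: (4.1 - 0.23, 4.1 + 0.23) = (3.87, 4.33)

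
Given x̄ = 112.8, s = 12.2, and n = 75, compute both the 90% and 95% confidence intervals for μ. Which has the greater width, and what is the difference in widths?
95% CI is wider by 0.93

df = 74
90% CI: t* = 1.666, (110.45, 115.15), width = 2 · t* · s/√n = 4.69
95% CI: t* = 1.993, (109.99, 115.61), width = 2 · t* · s/√n = 5.62

The 95% CI is wider by 5.62 - 4.69 = 0.93.
Higher confidence requires a wider interval.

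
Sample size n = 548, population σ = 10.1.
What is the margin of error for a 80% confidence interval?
Margin of error = 0.55

Margin of error = z* · σ/√n
= 1.282 · 10.1/√548
= 1.282 · 10.1/23.4094
= 0.55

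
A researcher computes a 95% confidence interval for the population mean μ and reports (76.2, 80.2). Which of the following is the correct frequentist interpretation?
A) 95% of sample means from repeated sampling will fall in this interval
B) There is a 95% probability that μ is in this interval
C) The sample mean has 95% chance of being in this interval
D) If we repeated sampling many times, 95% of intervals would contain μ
D

A) Wrong — coverage applies to intervals containing μ, not to future x̄ values.
B) Wrong — μ is fixed; the randomness lives in the interval, not in μ.
C) Wrong — x̄ is observed and sits in the interval by construction.
D) Correct — this is the frequentist long-run coverage interpretation.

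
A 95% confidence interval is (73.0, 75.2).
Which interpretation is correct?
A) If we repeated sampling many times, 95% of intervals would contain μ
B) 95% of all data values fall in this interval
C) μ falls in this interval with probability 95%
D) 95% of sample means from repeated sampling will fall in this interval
A

A) Correct — this is the frequentist long-run coverage interpretation.
B) Wrong — a CI is about the parameter μ, not individual data values.
C) Wrong — μ is fixed; the randomness lives in the interval, not in μ.
D) Wrong — coverage applies to intervals containing μ, not to future x̄ values.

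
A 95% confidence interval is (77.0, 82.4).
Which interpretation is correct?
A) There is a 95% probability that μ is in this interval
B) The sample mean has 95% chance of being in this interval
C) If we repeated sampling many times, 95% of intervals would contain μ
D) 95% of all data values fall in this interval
C

A) Wrong — μ is fixed; the randomness lives in the interval, not in μ.
B) Wrong — x̄ is observed and sits in the interval by construction.
C) Correct — this is the frequentist long-run coverage interpretation.
D) Wrong — a CI is about the parameter μ, not individual data values.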